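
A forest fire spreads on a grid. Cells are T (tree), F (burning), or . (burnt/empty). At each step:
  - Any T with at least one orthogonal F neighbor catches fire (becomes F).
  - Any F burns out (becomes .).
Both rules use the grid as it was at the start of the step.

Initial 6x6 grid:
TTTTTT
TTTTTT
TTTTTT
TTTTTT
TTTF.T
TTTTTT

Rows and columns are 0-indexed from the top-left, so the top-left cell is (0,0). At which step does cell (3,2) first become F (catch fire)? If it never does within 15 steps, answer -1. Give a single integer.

Step 1: cell (3,2)='T' (+3 fires, +1 burnt)
Step 2: cell (3,2)='F' (+6 fires, +3 burnt)
  -> target ignites at step 2
Step 3: cell (3,2)='.' (+8 fires, +6 burnt)
Step 4: cell (3,2)='.' (+8 fires, +8 burnt)
Step 5: cell (3,2)='.' (+5 fires, +8 burnt)
Step 6: cell (3,2)='.' (+3 fires, +5 burnt)
Step 7: cell (3,2)='.' (+1 fires, +3 burnt)
Step 8: cell (3,2)='.' (+0 fires, +1 burnt)
  fire out at step 8

2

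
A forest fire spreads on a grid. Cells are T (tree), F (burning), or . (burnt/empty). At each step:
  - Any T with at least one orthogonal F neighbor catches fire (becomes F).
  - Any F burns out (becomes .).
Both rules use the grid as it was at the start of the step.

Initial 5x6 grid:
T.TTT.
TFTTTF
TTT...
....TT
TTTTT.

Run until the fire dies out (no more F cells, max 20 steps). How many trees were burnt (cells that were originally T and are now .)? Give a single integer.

Step 1: +4 fires, +2 burnt (F count now 4)
Step 2: +6 fires, +4 burnt (F count now 6)
Step 3: +1 fires, +6 burnt (F count now 1)
Step 4: +0 fires, +1 burnt (F count now 0)
Fire out after step 4
Initially T: 18, now '.': 23
Total burnt (originally-T cells now '.'): 11

Answer: 11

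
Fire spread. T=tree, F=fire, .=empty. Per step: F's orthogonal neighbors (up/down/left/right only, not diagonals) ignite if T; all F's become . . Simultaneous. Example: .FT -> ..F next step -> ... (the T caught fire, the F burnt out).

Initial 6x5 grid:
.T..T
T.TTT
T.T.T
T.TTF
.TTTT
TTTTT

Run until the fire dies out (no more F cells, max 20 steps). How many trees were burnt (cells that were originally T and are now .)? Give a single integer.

Answer: 17

Derivation:
Step 1: +3 fires, +1 burnt (F count now 3)
Step 2: +4 fires, +3 burnt (F count now 4)
Step 3: +5 fires, +4 burnt (F count now 5)
Step 4: +3 fires, +5 burnt (F count now 3)
Step 5: +1 fires, +3 burnt (F count now 1)
Step 6: +1 fires, +1 burnt (F count now 1)
Step 7: +0 fires, +1 burnt (F count now 0)
Fire out after step 7
Initially T: 21, now '.': 26
Total burnt (originally-T cells now '.'): 17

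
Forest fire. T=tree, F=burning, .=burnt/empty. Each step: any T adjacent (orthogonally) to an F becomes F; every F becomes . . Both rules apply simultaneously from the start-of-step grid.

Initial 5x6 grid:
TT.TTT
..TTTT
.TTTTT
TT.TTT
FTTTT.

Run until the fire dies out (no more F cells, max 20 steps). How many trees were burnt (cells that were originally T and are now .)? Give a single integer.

Answer: 21

Derivation:
Step 1: +2 fires, +1 burnt (F count now 2)
Step 2: +2 fires, +2 burnt (F count now 2)
Step 3: +2 fires, +2 burnt (F count now 2)
Step 4: +3 fires, +2 burnt (F count now 3)
Step 5: +3 fires, +3 burnt (F count now 3)
Step 6: +3 fires, +3 burnt (F count now 3)
Step 7: +3 fires, +3 burnt (F count now 3)
Step 8: +2 fires, +3 burnt (F count now 2)
Step 9: +1 fires, +2 burnt (F count now 1)
Step 10: +0 fires, +1 burnt (F count now 0)
Fire out after step 10
Initially T: 23, now '.': 28
Total burnt (originally-T cells now '.'): 21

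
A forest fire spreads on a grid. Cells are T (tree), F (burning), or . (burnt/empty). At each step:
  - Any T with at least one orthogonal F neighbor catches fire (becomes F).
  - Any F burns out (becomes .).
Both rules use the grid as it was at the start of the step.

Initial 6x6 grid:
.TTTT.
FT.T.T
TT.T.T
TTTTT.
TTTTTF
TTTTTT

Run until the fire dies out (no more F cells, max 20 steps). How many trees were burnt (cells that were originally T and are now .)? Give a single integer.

Answer: 25

Derivation:
Step 1: +4 fires, +2 burnt (F count now 4)
Step 2: +6 fires, +4 burnt (F count now 6)
Step 3: +6 fires, +6 burnt (F count now 6)
Step 4: +6 fires, +6 burnt (F count now 6)
Step 5: +3 fires, +6 burnt (F count now 3)
Step 6: +0 fires, +3 burnt (F count now 0)
Fire out after step 6
Initially T: 27, now '.': 34
Total burnt (originally-T cells now '.'): 25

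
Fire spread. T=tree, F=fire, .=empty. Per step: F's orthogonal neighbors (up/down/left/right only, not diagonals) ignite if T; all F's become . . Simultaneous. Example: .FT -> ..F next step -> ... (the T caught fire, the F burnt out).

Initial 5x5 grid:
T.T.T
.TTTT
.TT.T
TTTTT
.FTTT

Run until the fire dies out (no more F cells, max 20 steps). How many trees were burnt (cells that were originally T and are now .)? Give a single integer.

Answer: 17

Derivation:
Step 1: +2 fires, +1 burnt (F count now 2)
Step 2: +4 fires, +2 burnt (F count now 4)
Step 3: +4 fires, +4 burnt (F count now 4)
Step 4: +2 fires, +4 burnt (F count now 2)
Step 5: +3 fires, +2 burnt (F count now 3)
Step 6: +1 fires, +3 burnt (F count now 1)
Step 7: +1 fires, +1 burnt (F count now 1)
Step 8: +0 fires, +1 burnt (F count now 0)
Fire out after step 8
Initially T: 18, now '.': 24
Total burnt (originally-T cells now '.'): 17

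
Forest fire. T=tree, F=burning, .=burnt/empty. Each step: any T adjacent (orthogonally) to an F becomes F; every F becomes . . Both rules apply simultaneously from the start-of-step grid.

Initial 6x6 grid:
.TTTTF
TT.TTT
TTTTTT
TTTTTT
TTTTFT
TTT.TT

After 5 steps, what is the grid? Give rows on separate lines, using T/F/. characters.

Step 1: 6 trees catch fire, 2 burn out
  .TTTF.
  TT.TTF
  TTTTTT
  TTTTFT
  TTTF.F
  TTT.FT
Step 2: 8 trees catch fire, 6 burn out
  .TTF..
  TT.TF.
  TTTTFF
  TTTF.F
  TTF...
  TTT..F
Step 3: 6 trees catch fire, 8 burn out
  .TF...
  TT.F..
  TTTF..
  TTF...
  TF....
  TTF...
Step 4: 5 trees catch fire, 6 burn out
  .F....
  TT....
  TTF...
  TF....
  F.....
  TF....
Step 5: 4 trees catch fire, 5 burn out
  ......
  TF....
  TF....
  F.....
  ......
  F.....

......
TF....
TF....
F.....
......
F.....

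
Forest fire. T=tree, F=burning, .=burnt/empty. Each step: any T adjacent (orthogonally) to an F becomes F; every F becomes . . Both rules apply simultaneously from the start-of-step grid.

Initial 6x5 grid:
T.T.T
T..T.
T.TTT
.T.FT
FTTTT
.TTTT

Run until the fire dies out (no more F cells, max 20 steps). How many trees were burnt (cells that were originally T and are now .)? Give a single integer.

Step 1: +4 fires, +2 burnt (F count now 4)
Step 2: +8 fires, +4 burnt (F count now 8)
Step 3: +2 fires, +8 burnt (F count now 2)
Step 4: +0 fires, +2 burnt (F count now 0)
Fire out after step 4
Initially T: 19, now '.': 25
Total burnt (originally-T cells now '.'): 14

Answer: 14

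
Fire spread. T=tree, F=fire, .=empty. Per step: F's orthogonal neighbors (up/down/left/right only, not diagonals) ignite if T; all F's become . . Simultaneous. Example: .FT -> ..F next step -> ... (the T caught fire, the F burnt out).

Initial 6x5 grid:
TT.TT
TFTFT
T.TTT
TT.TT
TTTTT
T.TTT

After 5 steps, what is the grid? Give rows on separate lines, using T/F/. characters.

Step 1: 6 trees catch fire, 2 burn out
  TF.FT
  F.F.F
  T.TFT
  TT.TT
  TTTTT
  T.TTT
Step 2: 6 trees catch fire, 6 burn out
  F...F
  .....
  F.F.F
  TT.FT
  TTTTT
  T.TTT
Step 3: 3 trees catch fire, 6 burn out
  .....
  .....
  .....
  FT..F
  TTTFT
  T.TTT
Step 4: 5 trees catch fire, 3 burn out
  .....
  .....
  .....
  .F...
  FTF.F
  T.TFT
Step 5: 4 trees catch fire, 5 burn out
  .....
  .....
  .....
  .....
  .F...
  F.F.F

.....
.....
.....
.....
.F...
F.F.F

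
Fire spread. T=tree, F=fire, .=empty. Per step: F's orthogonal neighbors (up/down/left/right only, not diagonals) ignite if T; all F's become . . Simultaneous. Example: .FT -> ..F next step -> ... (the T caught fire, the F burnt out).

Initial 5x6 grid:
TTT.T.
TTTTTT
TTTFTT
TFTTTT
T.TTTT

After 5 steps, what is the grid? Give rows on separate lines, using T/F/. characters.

Step 1: 7 trees catch fire, 2 burn out
  TTT.T.
  TTTFTT
  TFF.FT
  F.FFTT
  T.TTTT
Step 2: 9 trees catch fire, 7 burn out
  TTT.T.
  TFF.FT
  F....F
  ....FT
  F.FFTT
Step 3: 7 trees catch fire, 9 burn out
  TFF.F.
  F....F
  ......
  .....F
  ....FT
Step 4: 2 trees catch fire, 7 burn out
  F.....
  ......
  ......
  ......
  .....F
Step 5: 0 trees catch fire, 2 burn out
  ......
  ......
  ......
  ......
  ......

......
......
......
......
......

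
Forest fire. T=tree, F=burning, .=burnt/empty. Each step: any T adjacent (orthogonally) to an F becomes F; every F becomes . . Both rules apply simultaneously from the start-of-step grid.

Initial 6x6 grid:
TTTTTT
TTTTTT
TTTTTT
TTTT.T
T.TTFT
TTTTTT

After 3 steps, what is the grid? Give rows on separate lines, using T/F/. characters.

Step 1: 3 trees catch fire, 1 burn out
  TTTTTT
  TTTTTT
  TTTTTT
  TTTT.T
  T.TF.F
  TTTTFT
Step 2: 5 trees catch fire, 3 burn out
  TTTTTT
  TTTTTT
  TTTTTT
  TTTF.F
  T.F...
  TTTF.F
Step 3: 4 trees catch fire, 5 burn out
  TTTTTT
  TTTTTT
  TTTFTF
  TTF...
  T.....
  TTF...

TTTTTT
TTTTTT
TTTFTF
TTF...
T.....
TTF...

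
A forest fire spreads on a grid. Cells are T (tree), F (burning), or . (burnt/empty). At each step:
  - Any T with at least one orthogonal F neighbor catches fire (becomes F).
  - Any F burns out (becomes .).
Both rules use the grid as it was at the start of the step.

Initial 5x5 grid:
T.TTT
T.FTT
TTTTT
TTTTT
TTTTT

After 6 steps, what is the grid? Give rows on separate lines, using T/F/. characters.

Step 1: 3 trees catch fire, 1 burn out
  T.FTT
  T..FT
  TTFTT
  TTTTT
  TTTTT
Step 2: 5 trees catch fire, 3 burn out
  T..FT
  T...F
  TF.FT
  TTFTT
  TTTTT
Step 3: 6 trees catch fire, 5 burn out
  T...F
  T....
  F...F
  TF.FT
  TTFTT
Step 4: 5 trees catch fire, 6 burn out
  T....
  F....
  .....
  F...F
  TF.FT
Step 5: 3 trees catch fire, 5 burn out
  F....
  .....
  .....
  .....
  F...F
Step 6: 0 trees catch fire, 3 burn out
  .....
  .....
  .....
  .....
  .....

.....
.....
.....
.....
.....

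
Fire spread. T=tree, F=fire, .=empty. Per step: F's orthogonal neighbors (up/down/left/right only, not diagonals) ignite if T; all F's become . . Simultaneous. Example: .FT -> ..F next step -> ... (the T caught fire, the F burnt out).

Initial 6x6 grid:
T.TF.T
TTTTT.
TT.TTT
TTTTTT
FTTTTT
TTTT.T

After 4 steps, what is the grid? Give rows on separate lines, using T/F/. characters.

Step 1: 5 trees catch fire, 2 burn out
  T.F..T
  TTTFT.
  TT.TTT
  FTTTTT
  .FTTTT
  FTTT.T
Step 2: 7 trees catch fire, 5 burn out
  T....T
  TTF.F.
  FT.FTT
  .FTTTT
  ..FTTT
  .FTT.T
Step 3: 8 trees catch fire, 7 burn out
  T....T
  FF....
  .F..FT
  ..FFTT
  ...FTT
  ..FT.T
Step 4: 5 trees catch fire, 8 burn out
  F....T
  ......
  .....F
  ....FT
  ....FT
  ...F.T

F....T
......
.....F
....FT
....FT
...F.T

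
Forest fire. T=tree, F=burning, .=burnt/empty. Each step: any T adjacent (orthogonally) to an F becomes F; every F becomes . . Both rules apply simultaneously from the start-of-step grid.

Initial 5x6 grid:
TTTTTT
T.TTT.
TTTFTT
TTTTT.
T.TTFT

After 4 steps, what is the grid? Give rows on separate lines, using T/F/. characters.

Step 1: 7 trees catch fire, 2 burn out
  TTTTTT
  T.TFT.
  TTF.FT
  TTTFF.
  T.TF.F
Step 2: 7 trees catch fire, 7 burn out
  TTTFTT
  T.F.F.
  TF...F
  TTF...
  T.F...
Step 3: 4 trees catch fire, 7 burn out
  TTF.FT
  T.....
  F.....
  TF....
  T.....
Step 4: 4 trees catch fire, 4 burn out
  TF...F
  F.....
  ......
  F.....
  T.....

TF...F
F.....
......
F.....
T.....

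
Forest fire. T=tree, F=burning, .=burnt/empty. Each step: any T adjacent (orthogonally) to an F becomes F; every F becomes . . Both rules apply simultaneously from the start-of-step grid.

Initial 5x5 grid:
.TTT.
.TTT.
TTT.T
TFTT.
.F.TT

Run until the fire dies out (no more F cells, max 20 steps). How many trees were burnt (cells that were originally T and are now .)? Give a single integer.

Step 1: +3 fires, +2 burnt (F count now 3)
Step 2: +4 fires, +3 burnt (F count now 4)
Step 3: +3 fires, +4 burnt (F count now 3)
Step 4: +3 fires, +3 burnt (F count now 3)
Step 5: +1 fires, +3 burnt (F count now 1)
Step 6: +0 fires, +1 burnt (F count now 0)
Fire out after step 6
Initially T: 15, now '.': 24
Total burnt (originally-T cells now '.'): 14

Answer: 14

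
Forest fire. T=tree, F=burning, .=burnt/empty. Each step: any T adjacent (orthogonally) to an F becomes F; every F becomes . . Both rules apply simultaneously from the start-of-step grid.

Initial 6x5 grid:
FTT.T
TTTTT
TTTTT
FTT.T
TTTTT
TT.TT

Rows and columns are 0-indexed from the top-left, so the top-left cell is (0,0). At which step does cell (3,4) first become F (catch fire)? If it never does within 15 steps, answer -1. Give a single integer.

Step 1: cell (3,4)='T' (+5 fires, +2 burnt)
Step 2: cell (3,4)='T' (+6 fires, +5 burnt)
Step 3: cell (3,4)='T' (+4 fires, +6 burnt)
Step 4: cell (3,4)='T' (+3 fires, +4 burnt)
Step 5: cell (3,4)='T' (+4 fires, +3 burnt)
Step 6: cell (3,4)='F' (+3 fires, +4 burnt)
  -> target ignites at step 6
Step 7: cell (3,4)='.' (+0 fires, +3 burnt)
  fire out at step 7

6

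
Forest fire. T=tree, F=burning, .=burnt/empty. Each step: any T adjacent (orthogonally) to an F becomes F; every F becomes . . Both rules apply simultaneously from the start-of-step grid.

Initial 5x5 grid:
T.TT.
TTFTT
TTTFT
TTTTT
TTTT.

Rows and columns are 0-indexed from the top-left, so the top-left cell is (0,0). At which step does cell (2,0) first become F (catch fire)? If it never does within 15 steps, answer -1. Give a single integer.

Step 1: cell (2,0)='T' (+6 fires, +2 burnt)
Step 2: cell (2,0)='T' (+7 fires, +6 burnt)
Step 3: cell (2,0)='F' (+4 fires, +7 burnt)
  -> target ignites at step 3
Step 4: cell (2,0)='.' (+2 fires, +4 burnt)
Step 5: cell (2,0)='.' (+1 fires, +2 burnt)
Step 6: cell (2,0)='.' (+0 fires, +1 burnt)
  fire out at step 6

3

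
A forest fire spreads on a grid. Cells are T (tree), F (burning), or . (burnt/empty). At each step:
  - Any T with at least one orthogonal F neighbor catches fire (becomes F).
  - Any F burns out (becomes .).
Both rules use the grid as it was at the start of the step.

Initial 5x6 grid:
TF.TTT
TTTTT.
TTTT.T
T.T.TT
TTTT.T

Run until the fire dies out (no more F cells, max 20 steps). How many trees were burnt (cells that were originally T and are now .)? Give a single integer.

Step 1: +2 fires, +1 burnt (F count now 2)
Step 2: +3 fires, +2 burnt (F count now 3)
Step 3: +3 fires, +3 burnt (F count now 3)
Step 4: +5 fires, +3 burnt (F count now 5)
Step 5: +3 fires, +5 burnt (F count now 3)
Step 6: +3 fires, +3 burnt (F count now 3)
Step 7: +0 fires, +3 burnt (F count now 0)
Fire out after step 7
Initially T: 23, now '.': 26
Total burnt (originally-T cells now '.'): 19

Answer: 19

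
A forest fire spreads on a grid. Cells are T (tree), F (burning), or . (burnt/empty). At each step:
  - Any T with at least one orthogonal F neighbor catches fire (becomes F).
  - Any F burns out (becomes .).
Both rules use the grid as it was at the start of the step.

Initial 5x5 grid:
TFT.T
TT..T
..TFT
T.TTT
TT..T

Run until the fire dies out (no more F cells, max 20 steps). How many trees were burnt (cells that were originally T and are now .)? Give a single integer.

Step 1: +6 fires, +2 burnt (F count now 6)
Step 2: +4 fires, +6 burnt (F count now 4)
Step 3: +2 fires, +4 burnt (F count now 2)
Step 4: +0 fires, +2 burnt (F count now 0)
Fire out after step 4
Initially T: 15, now '.': 22
Total burnt (originally-T cells now '.'): 12

Answer: 12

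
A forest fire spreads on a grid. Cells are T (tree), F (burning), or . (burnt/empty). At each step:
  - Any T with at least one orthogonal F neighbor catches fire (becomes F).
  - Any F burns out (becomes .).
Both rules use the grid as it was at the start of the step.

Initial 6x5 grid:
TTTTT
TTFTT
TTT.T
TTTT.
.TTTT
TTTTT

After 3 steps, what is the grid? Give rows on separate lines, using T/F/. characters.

Step 1: 4 trees catch fire, 1 burn out
  TTFTT
  TF.FT
  TTF.T
  TTTT.
  .TTTT
  TTTTT
Step 2: 6 trees catch fire, 4 burn out
  TF.FT
  F...F
  TF..T
  TTFT.
  .TTTT
  TTTTT
Step 3: 7 trees catch fire, 6 burn out
  F...F
  .....
  F...F
  TF.F.
  .TFTT
  TTTTT

F...F
.....
F...F
TF.F.
.TFTT
TTTTT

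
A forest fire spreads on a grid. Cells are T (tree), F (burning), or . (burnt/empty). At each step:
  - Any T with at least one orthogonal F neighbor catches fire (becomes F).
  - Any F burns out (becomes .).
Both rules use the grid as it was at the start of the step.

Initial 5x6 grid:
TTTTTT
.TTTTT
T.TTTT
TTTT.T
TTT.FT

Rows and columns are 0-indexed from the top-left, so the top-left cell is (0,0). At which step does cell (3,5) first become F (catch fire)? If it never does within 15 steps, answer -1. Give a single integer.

Step 1: cell (3,5)='T' (+1 fires, +1 burnt)
Step 2: cell (3,5)='F' (+1 fires, +1 burnt)
  -> target ignites at step 2
Step 3: cell (3,5)='.' (+1 fires, +1 burnt)
Step 4: cell (3,5)='.' (+2 fires, +1 burnt)
Step 5: cell (3,5)='.' (+3 fires, +2 burnt)
Step 6: cell (3,5)='.' (+4 fires, +3 burnt)
Step 7: cell (3,5)='.' (+3 fires, +4 burnt)
Step 8: cell (3,5)='.' (+4 fires, +3 burnt)
Step 9: cell (3,5)='.' (+3 fires, +4 burnt)
Step 10: cell (3,5)='.' (+3 fires, +3 burnt)
Step 11: cell (3,5)='.' (+0 fires, +3 burnt)
  fire out at step 11

2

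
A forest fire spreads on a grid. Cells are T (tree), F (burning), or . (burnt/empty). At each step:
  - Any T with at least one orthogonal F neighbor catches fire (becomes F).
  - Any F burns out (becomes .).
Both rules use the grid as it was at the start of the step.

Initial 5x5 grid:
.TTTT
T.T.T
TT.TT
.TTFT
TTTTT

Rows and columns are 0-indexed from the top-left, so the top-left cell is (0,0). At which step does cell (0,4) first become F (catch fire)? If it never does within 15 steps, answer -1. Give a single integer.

Step 1: cell (0,4)='T' (+4 fires, +1 burnt)
Step 2: cell (0,4)='T' (+4 fires, +4 burnt)
Step 3: cell (0,4)='T' (+3 fires, +4 burnt)
Step 4: cell (0,4)='F' (+3 fires, +3 burnt)
  -> target ignites at step 4
Step 5: cell (0,4)='.' (+2 fires, +3 burnt)
Step 6: cell (0,4)='.' (+1 fires, +2 burnt)
Step 7: cell (0,4)='.' (+2 fires, +1 burnt)
Step 8: cell (0,4)='.' (+0 fires, +2 burnt)
  fire out at step 8

4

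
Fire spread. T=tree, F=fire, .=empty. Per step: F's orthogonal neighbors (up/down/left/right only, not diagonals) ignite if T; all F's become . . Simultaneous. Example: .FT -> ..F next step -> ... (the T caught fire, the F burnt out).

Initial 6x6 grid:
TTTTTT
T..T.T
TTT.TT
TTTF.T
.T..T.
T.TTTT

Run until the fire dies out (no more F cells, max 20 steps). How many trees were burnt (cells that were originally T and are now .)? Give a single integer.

Step 1: +1 fires, +1 burnt (F count now 1)
Step 2: +2 fires, +1 burnt (F count now 2)
Step 3: +3 fires, +2 burnt (F count now 3)
Step 4: +1 fires, +3 burnt (F count now 1)
Step 5: +1 fires, +1 burnt (F count now 1)
Step 6: +1 fires, +1 burnt (F count now 1)
Step 7: +1 fires, +1 burnt (F count now 1)
Step 8: +1 fires, +1 burnt (F count now 1)
Step 9: +1 fires, +1 burnt (F count now 1)
Step 10: +2 fires, +1 burnt (F count now 2)
Step 11: +1 fires, +2 burnt (F count now 1)
Step 12: +1 fires, +1 burnt (F count now 1)
Step 13: +1 fires, +1 burnt (F count now 1)
Step 14: +2 fires, +1 burnt (F count now 2)
Step 15: +0 fires, +2 burnt (F count now 0)
Fire out after step 15
Initially T: 25, now '.': 30
Total burnt (originally-T cells now '.'): 19

Answer: 19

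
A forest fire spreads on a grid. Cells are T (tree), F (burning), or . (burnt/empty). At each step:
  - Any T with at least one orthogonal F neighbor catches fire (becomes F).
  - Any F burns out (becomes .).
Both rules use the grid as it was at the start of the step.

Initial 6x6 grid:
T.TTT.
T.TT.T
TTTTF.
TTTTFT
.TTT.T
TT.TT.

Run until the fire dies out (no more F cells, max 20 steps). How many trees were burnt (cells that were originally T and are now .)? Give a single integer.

Step 1: +3 fires, +2 burnt (F count now 3)
Step 2: +5 fires, +3 burnt (F count now 5)
Step 3: +6 fires, +5 burnt (F count now 6)
Step 4: +6 fires, +6 burnt (F count now 6)
Step 5: +2 fires, +6 burnt (F count now 2)
Step 6: +2 fires, +2 burnt (F count now 2)
Step 7: +0 fires, +2 burnt (F count now 0)
Fire out after step 7
Initially T: 25, now '.': 35
Total burnt (originally-T cells now '.'): 24

Answer: 24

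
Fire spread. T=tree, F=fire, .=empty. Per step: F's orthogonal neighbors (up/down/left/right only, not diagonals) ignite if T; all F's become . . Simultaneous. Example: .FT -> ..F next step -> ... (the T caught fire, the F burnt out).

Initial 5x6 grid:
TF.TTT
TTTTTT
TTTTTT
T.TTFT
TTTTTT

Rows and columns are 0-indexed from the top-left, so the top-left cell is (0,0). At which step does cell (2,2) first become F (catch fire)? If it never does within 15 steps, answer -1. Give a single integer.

Step 1: cell (2,2)='T' (+6 fires, +2 burnt)
Step 2: cell (2,2)='T' (+9 fires, +6 burnt)
Step 3: cell (2,2)='F' (+6 fires, +9 burnt)
  -> target ignites at step 3
Step 4: cell (2,2)='.' (+4 fires, +6 burnt)
Step 5: cell (2,2)='.' (+1 fires, +4 burnt)
Step 6: cell (2,2)='.' (+0 fires, +1 burnt)
  fire out at step 6

3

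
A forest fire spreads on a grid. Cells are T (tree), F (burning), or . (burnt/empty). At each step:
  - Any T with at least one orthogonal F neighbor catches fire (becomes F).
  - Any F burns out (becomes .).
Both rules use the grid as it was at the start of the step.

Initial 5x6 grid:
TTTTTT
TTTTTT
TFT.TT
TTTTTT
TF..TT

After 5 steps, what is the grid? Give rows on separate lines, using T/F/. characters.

Step 1: 5 trees catch fire, 2 burn out
  TTTTTT
  TFTTTT
  F.F.TT
  TFTTTT
  F...TT
Step 2: 5 trees catch fire, 5 burn out
  TFTTTT
  F.FTTT
  ....TT
  F.FTTT
  ....TT
Step 3: 4 trees catch fire, 5 burn out
  F.FTTT
  ...FTT
  ....TT
  ...FTT
  ....TT
Step 4: 3 trees catch fire, 4 burn out
  ...FTT
  ....FT
  ....TT
  ....FT
  ....TT
Step 5: 5 trees catch fire, 3 burn out
  ....FT
  .....F
  ....FT
  .....F
  ....FT

....FT
.....F
....FT
.....F
....FT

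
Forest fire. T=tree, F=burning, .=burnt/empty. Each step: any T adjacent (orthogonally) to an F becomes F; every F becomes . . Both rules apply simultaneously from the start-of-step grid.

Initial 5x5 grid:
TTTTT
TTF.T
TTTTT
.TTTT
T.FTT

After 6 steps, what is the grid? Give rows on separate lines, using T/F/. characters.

Step 1: 5 trees catch fire, 2 burn out
  TTFTT
  TF..T
  TTFTT
  .TFTT
  T..FT
Step 2: 8 trees catch fire, 5 burn out
  TF.FT
  F...T
  TF.FT
  .F.FT
  T...F
Step 3: 5 trees catch fire, 8 burn out
  F...F
  ....T
  F...F
  ....F
  T....
Step 4: 1 trees catch fire, 5 burn out
  .....
  ....F
  .....
  .....
  T....
Step 5: 0 trees catch fire, 1 burn out
  .....
  .....
  .....
  .....
  T....
Step 6: 0 trees catch fire, 0 burn out
  .....
  .....
  .....
  .....
  T....

.....
.....
.....
.....
T....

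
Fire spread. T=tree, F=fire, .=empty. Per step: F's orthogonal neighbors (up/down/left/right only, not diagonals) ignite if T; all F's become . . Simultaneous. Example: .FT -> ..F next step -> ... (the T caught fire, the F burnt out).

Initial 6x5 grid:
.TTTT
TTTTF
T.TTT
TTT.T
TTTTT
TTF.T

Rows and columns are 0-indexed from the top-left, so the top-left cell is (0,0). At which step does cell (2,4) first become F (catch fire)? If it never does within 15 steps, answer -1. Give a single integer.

Step 1: cell (2,4)='F' (+5 fires, +2 burnt)
  -> target ignites at step 1
Step 2: cell (2,4)='.' (+8 fires, +5 burnt)
Step 3: cell (2,4)='.' (+6 fires, +8 burnt)
Step 4: cell (2,4)='.' (+4 fires, +6 burnt)
Step 5: cell (2,4)='.' (+1 fires, +4 burnt)
Step 6: cell (2,4)='.' (+0 fires, +1 burnt)
  fire out at step 6

1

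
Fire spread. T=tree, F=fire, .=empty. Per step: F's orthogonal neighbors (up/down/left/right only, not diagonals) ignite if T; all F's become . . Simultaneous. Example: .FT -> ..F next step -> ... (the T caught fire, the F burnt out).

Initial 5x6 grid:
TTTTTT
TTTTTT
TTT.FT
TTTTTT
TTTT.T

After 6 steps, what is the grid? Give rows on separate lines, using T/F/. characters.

Step 1: 3 trees catch fire, 1 burn out
  TTTTTT
  TTTTFT
  TTT..F
  TTTTFT
  TTTT.T
Step 2: 5 trees catch fire, 3 burn out
  TTTTFT
  TTTF.F
  TTT...
  TTTF.F
  TTTT.T
Step 3: 6 trees catch fire, 5 burn out
  TTTF.F
  TTF...
  TTT...
  TTF...
  TTTF.F
Step 4: 5 trees catch fire, 6 burn out
  TTF...
  TF....
  TTF...
  TF....
  TTF...
Step 5: 5 trees catch fire, 5 burn out
  TF....
  F.....
  TF....
  F.....
  TF....
Step 6: 3 trees catch fire, 5 burn out
  F.....
  ......
  F.....
  ......
  F.....

F.....
......
F.....
......
F.....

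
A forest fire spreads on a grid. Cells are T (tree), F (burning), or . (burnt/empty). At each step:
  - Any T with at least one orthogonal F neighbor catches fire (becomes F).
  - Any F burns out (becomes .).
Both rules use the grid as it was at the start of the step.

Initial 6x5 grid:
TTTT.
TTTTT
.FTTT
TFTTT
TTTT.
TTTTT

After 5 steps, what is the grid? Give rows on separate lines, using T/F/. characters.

Step 1: 5 trees catch fire, 2 burn out
  TTTT.
  TFTTT
  ..FTT
  F.FTT
  TFTT.
  TTTTT
Step 2: 8 trees catch fire, 5 burn out
  TFTT.
  F.FTT
  ...FT
  ...FT
  F.FT.
  TFTTT
Step 3: 8 trees catch fire, 8 burn out
  F.FT.
  ...FT
  ....F
  ....F
  ...F.
  F.FTT
Step 4: 3 trees catch fire, 8 burn out
  ...F.
  ....F
  .....
  .....
  .....
  ...FT
Step 5: 1 trees catch fire, 3 burn out
  .....
  .....
  .....
  .....
  .....
  ....F

.....
.....
.....
.....
.....
....F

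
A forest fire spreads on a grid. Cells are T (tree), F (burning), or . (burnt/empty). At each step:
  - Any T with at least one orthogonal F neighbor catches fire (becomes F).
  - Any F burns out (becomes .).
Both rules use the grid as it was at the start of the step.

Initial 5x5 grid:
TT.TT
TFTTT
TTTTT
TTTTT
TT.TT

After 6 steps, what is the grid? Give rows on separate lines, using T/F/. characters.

Step 1: 4 trees catch fire, 1 burn out
  TF.TT
  F.FTT
  TFTTT
  TTTTT
  TT.TT
Step 2: 5 trees catch fire, 4 burn out
  F..TT
  ...FT
  F.FTT
  TFTTT
  TT.TT
Step 3: 6 trees catch fire, 5 burn out
  ...FT
  ....F
  ...FT
  F.FTT
  TF.TT
Step 4: 4 trees catch fire, 6 burn out
  ....F
  .....
  ....F
  ...FT
  F..TT
Step 5: 2 trees catch fire, 4 burn out
  .....
  .....
  .....
  ....F
  ...FT
Step 6: 1 trees catch fire, 2 burn out
  .....
  .....
  .....
  .....
  ....F

.....
.....
.....
.....
....F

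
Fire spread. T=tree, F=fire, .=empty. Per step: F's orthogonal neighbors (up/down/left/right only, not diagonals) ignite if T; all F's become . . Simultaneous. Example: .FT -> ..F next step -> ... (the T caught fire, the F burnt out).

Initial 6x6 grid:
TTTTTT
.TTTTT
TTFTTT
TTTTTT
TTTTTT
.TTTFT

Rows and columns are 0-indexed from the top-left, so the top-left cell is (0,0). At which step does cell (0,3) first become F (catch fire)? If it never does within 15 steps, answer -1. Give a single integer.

Step 1: cell (0,3)='T' (+7 fires, +2 burnt)
Step 2: cell (0,3)='T' (+12 fires, +7 burnt)
Step 3: cell (0,3)='F' (+8 fires, +12 burnt)
  -> target ignites at step 3
Step 4: cell (0,3)='.' (+4 fires, +8 burnt)
Step 5: cell (0,3)='.' (+1 fires, +4 burnt)
Step 6: cell (0,3)='.' (+0 fires, +1 burnt)
  fire out at step 6

3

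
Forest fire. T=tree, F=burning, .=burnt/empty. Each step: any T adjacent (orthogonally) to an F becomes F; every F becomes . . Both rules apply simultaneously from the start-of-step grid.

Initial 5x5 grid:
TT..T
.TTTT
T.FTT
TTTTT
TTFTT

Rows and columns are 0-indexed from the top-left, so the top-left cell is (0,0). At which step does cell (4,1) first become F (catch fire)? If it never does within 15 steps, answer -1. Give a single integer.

Step 1: cell (4,1)='F' (+5 fires, +2 burnt)
  -> target ignites at step 1
Step 2: cell (4,1)='.' (+7 fires, +5 burnt)
Step 3: cell (4,1)='.' (+4 fires, +7 burnt)
Step 4: cell (4,1)='.' (+3 fires, +4 burnt)
Step 5: cell (4,1)='.' (+0 fires, +3 burnt)
  fire out at step 5

1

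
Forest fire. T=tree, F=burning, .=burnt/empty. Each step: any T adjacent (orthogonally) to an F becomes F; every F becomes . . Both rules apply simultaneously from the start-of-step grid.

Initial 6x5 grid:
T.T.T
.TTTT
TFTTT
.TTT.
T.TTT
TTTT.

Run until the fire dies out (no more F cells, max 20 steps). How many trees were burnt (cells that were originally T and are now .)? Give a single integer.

Step 1: +4 fires, +1 burnt (F count now 4)
Step 2: +3 fires, +4 burnt (F count now 3)
Step 3: +5 fires, +3 burnt (F count now 5)
Step 4: +3 fires, +5 burnt (F count now 3)
Step 5: +4 fires, +3 burnt (F count now 4)
Step 6: +1 fires, +4 burnt (F count now 1)
Step 7: +1 fires, +1 burnt (F count now 1)
Step 8: +0 fires, +1 burnt (F count now 0)
Fire out after step 8
Initially T: 22, now '.': 29
Total burnt (originally-T cells now '.'): 21

Answer: 21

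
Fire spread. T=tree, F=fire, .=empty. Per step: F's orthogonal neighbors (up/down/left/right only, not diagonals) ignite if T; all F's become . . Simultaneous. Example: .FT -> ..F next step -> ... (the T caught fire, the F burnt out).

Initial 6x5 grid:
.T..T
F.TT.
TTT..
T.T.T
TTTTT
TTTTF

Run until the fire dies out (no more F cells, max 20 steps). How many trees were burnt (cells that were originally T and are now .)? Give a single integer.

Answer: 17

Derivation:
Step 1: +3 fires, +2 burnt (F count now 3)
Step 2: +5 fires, +3 burnt (F count now 5)
Step 3: +4 fires, +5 burnt (F count now 4)
Step 4: +4 fires, +4 burnt (F count now 4)
Step 5: +1 fires, +4 burnt (F count now 1)
Step 6: +0 fires, +1 burnt (F count now 0)
Fire out after step 6
Initially T: 19, now '.': 28
Total burnt (originally-T cells now '.'): 17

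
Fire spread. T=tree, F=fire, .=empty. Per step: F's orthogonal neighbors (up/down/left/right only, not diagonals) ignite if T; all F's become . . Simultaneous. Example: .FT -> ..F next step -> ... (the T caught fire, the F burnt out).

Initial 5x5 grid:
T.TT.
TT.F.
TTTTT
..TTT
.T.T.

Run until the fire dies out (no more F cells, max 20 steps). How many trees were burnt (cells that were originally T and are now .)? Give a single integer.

Answer: 14

Derivation:
Step 1: +2 fires, +1 burnt (F count now 2)
Step 2: +4 fires, +2 burnt (F count now 4)
Step 3: +4 fires, +4 burnt (F count now 4)
Step 4: +2 fires, +4 burnt (F count now 2)
Step 5: +1 fires, +2 burnt (F count now 1)
Step 6: +1 fires, +1 burnt (F count now 1)
Step 7: +0 fires, +1 burnt (F count now 0)
Fire out after step 7
Initially T: 15, now '.': 24
Total burnt (originally-T cells now '.'): 14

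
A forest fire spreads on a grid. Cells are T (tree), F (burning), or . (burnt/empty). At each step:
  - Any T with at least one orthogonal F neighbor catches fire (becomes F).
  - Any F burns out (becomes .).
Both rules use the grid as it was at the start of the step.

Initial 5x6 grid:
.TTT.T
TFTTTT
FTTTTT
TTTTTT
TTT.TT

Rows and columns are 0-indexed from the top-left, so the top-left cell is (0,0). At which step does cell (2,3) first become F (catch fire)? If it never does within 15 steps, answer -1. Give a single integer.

Step 1: cell (2,3)='T' (+5 fires, +2 burnt)
Step 2: cell (2,3)='T' (+5 fires, +5 burnt)
Step 3: cell (2,3)='F' (+5 fires, +5 burnt)
  -> target ignites at step 3
Step 4: cell (2,3)='.' (+4 fires, +5 burnt)
Step 5: cell (2,3)='.' (+3 fires, +4 burnt)
Step 6: cell (2,3)='.' (+2 fires, +3 burnt)
Step 7: cell (2,3)='.' (+1 fires, +2 burnt)
Step 8: cell (2,3)='.' (+0 fires, +1 burnt)
  fire out at step 8

3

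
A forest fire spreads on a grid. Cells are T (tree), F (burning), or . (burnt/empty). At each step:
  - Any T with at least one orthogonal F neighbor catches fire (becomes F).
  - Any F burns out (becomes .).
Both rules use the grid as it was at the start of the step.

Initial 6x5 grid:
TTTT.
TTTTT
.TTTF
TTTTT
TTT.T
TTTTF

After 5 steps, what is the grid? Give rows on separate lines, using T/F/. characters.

Step 1: 5 trees catch fire, 2 burn out
  TTTT.
  TTTTF
  .TTF.
  TTTTF
  TTT.F
  TTTF.
Step 2: 4 trees catch fire, 5 burn out
  TTTT.
  TTTF.
  .TF..
  TTTF.
  TTT..
  TTF..
Step 3: 6 trees catch fire, 4 burn out
  TTTF.
  TTF..
  .F...
  TTF..
  TTF..
  TF...
Step 4: 5 trees catch fire, 6 burn out
  TTF..
  TF...
  .....
  TF...
  TF...
  F....
Step 5: 4 trees catch fire, 5 burn out
  TF...
  F....
  .....
  F....
  F....
  .....

TF...
F....
.....
F....
F....
.....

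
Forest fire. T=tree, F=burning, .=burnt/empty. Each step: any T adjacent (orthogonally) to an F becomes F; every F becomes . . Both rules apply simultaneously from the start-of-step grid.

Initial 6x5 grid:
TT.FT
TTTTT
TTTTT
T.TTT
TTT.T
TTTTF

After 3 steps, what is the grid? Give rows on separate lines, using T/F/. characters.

Step 1: 4 trees catch fire, 2 burn out
  TT..F
  TTTFT
  TTTTT
  T.TTT
  TTT.F
  TTTF.
Step 2: 5 trees catch fire, 4 burn out
  TT...
  TTF.F
  TTTFT
  T.TTF
  TTT..
  TTF..
Step 3: 6 trees catch fire, 5 burn out
  TT...
  TF...
  TTF.F
  T.TF.
  TTF..
  TF...

TT...
TF...
TTF.F
T.TF.
TTF..
TF...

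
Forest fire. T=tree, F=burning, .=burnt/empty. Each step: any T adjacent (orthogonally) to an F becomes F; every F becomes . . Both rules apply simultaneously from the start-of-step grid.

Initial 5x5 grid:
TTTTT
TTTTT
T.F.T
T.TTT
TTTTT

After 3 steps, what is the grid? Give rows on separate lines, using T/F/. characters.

Step 1: 2 trees catch fire, 1 burn out
  TTTTT
  TTFTT
  T...T
  T.FTT
  TTTTT
Step 2: 5 trees catch fire, 2 burn out
  TTFTT
  TF.FT
  T...T
  T..FT
  TTFTT
Step 3: 7 trees catch fire, 5 burn out
  TF.FT
  F...F
  T...T
  T...F
  TF.FT

TF.FT
F...F
T...T
T...F
TF.FT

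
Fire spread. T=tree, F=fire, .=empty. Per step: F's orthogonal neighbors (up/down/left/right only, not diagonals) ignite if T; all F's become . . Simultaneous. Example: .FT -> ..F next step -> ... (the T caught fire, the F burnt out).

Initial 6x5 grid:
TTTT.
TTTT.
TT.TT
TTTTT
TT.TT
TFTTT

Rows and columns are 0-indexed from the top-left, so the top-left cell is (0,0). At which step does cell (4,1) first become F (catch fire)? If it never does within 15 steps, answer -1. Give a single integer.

Step 1: cell (4,1)='F' (+3 fires, +1 burnt)
  -> target ignites at step 1
Step 2: cell (4,1)='.' (+3 fires, +3 burnt)
Step 3: cell (4,1)='.' (+5 fires, +3 burnt)
Step 4: cell (4,1)='.' (+4 fires, +5 burnt)
Step 5: cell (4,1)='.' (+5 fires, +4 burnt)
Step 6: cell (4,1)='.' (+4 fires, +5 burnt)
Step 7: cell (4,1)='.' (+1 fires, +4 burnt)
Step 8: cell (4,1)='.' (+0 fires, +1 burnt)
  fire out at step 8

1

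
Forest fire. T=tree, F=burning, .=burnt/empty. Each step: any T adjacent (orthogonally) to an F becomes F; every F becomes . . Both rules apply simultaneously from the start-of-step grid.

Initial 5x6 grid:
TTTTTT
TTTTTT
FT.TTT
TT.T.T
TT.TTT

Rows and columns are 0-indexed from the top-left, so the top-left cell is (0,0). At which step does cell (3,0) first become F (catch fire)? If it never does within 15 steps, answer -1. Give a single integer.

Step 1: cell (3,0)='F' (+3 fires, +1 burnt)
  -> target ignites at step 1
Step 2: cell (3,0)='.' (+4 fires, +3 burnt)
Step 3: cell (3,0)='.' (+3 fires, +4 burnt)
Step 4: cell (3,0)='.' (+2 fires, +3 burnt)
Step 5: cell (3,0)='.' (+3 fires, +2 burnt)
Step 6: cell (3,0)='.' (+4 fires, +3 burnt)
Step 7: cell (3,0)='.' (+3 fires, +4 burnt)
Step 8: cell (3,0)='.' (+2 fires, +3 burnt)
Step 9: cell (3,0)='.' (+1 fires, +2 burnt)
Step 10: cell (3,0)='.' (+0 fires, +1 burnt)
  fire out at step 10

1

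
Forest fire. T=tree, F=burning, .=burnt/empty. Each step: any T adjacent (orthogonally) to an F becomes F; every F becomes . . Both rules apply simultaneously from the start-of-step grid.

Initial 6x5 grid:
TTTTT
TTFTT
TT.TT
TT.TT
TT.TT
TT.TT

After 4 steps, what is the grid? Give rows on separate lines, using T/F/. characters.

Step 1: 3 trees catch fire, 1 burn out
  TTFTT
  TF.FT
  TT.TT
  TT.TT
  TT.TT
  TT.TT
Step 2: 6 trees catch fire, 3 burn out
  TF.FT
  F...F
  TF.FT
  TT.TT
  TT.TT
  TT.TT
Step 3: 6 trees catch fire, 6 burn out
  F...F
  .....
  F...F
  TF.FT
  TT.TT
  TT.TT
Step 4: 4 trees catch fire, 6 burn out
  .....
  .....
  .....
  F...F
  TF.FT
  TT.TT

.....
.....
.....
F...F
TF.FT
TT.TT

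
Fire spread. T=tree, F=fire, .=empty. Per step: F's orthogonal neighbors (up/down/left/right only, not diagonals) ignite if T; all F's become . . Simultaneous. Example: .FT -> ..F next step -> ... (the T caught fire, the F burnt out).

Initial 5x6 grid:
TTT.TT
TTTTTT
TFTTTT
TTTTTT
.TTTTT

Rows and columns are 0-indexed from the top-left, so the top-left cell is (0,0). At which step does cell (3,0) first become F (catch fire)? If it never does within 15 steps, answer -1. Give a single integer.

Step 1: cell (3,0)='T' (+4 fires, +1 burnt)
Step 2: cell (3,0)='F' (+7 fires, +4 burnt)
  -> target ignites at step 2
Step 3: cell (3,0)='.' (+6 fires, +7 burnt)
Step 4: cell (3,0)='.' (+4 fires, +6 burnt)
Step 5: cell (3,0)='.' (+4 fires, +4 burnt)
Step 6: cell (3,0)='.' (+2 fires, +4 burnt)
Step 7: cell (3,0)='.' (+0 fires, +2 burnt)
  fire out at step 7

2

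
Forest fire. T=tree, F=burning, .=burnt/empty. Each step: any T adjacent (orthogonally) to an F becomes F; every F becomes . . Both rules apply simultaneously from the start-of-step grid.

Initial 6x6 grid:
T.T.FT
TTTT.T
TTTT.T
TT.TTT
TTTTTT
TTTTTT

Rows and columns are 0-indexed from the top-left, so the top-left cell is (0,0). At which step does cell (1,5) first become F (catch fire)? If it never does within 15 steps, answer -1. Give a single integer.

Step 1: cell (1,5)='T' (+1 fires, +1 burnt)
Step 2: cell (1,5)='F' (+1 fires, +1 burnt)
  -> target ignites at step 2
Step 3: cell (1,5)='.' (+1 fires, +1 burnt)
Step 4: cell (1,5)='.' (+1 fires, +1 burnt)
Step 5: cell (1,5)='.' (+2 fires, +1 burnt)
Step 6: cell (1,5)='.' (+3 fires, +2 burnt)
Step 7: cell (1,5)='.' (+3 fires, +3 burnt)
Step 8: cell (1,5)='.' (+4 fires, +3 burnt)
Step 9: cell (1,5)='.' (+4 fires, +4 burnt)
Step 10: cell (1,5)='.' (+6 fires, +4 burnt)
Step 11: cell (1,5)='.' (+3 fires, +6 burnt)
Step 12: cell (1,5)='.' (+1 fires, +3 burnt)
Step 13: cell (1,5)='.' (+0 fires, +1 burnt)
  fire out at step 13

2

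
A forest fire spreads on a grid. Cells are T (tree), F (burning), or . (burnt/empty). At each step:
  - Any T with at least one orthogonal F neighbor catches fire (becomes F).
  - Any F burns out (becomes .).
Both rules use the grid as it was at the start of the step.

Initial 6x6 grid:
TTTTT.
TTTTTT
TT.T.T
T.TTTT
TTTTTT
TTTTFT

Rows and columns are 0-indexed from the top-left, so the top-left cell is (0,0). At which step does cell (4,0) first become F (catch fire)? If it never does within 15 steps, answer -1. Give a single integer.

Step 1: cell (4,0)='T' (+3 fires, +1 burnt)
Step 2: cell (4,0)='T' (+4 fires, +3 burnt)
Step 3: cell (4,0)='T' (+4 fires, +4 burnt)
Step 4: cell (4,0)='T' (+5 fires, +4 burnt)
Step 5: cell (4,0)='F' (+3 fires, +5 burnt)
  -> target ignites at step 5
Step 6: cell (4,0)='.' (+4 fires, +3 burnt)
Step 7: cell (4,0)='.' (+4 fires, +4 burnt)
Step 8: cell (4,0)='.' (+3 fires, +4 burnt)
Step 9: cell (4,0)='.' (+1 fires, +3 burnt)
Step 10: cell (4,0)='.' (+0 fires, +1 burnt)
  fire out at step 10

5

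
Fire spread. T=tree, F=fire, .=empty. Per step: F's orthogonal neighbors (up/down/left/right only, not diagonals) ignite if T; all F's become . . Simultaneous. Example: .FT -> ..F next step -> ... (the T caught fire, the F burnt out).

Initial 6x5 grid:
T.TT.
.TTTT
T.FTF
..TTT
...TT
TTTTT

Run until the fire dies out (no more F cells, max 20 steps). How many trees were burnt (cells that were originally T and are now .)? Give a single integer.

Step 1: +5 fires, +2 burnt (F count now 5)
Step 2: +5 fires, +5 burnt (F count now 5)
Step 3: +3 fires, +5 burnt (F count now 3)
Step 4: +1 fires, +3 burnt (F count now 1)
Step 5: +1 fires, +1 burnt (F count now 1)
Step 6: +1 fires, +1 burnt (F count now 1)
Step 7: +1 fires, +1 burnt (F count now 1)
Step 8: +0 fires, +1 burnt (F count now 0)
Fire out after step 8
Initially T: 19, now '.': 28
Total burnt (originally-T cells now '.'): 17

Answer: 17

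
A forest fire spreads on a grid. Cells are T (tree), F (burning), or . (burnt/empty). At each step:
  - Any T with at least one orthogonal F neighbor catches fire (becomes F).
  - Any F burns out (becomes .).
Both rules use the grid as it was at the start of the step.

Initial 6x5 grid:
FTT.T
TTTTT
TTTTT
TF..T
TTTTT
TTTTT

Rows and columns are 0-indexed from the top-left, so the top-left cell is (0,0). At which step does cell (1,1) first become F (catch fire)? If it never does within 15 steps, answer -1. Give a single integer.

Step 1: cell (1,1)='T' (+5 fires, +2 burnt)
Step 2: cell (1,1)='F' (+7 fires, +5 burnt)
  -> target ignites at step 2
Step 3: cell (1,1)='.' (+5 fires, +7 burnt)
Step 4: cell (1,1)='.' (+4 fires, +5 burnt)
Step 5: cell (1,1)='.' (+3 fires, +4 burnt)
Step 6: cell (1,1)='.' (+1 fires, +3 burnt)
Step 7: cell (1,1)='.' (+0 fires, +1 burnt)
  fire out at step 7

2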